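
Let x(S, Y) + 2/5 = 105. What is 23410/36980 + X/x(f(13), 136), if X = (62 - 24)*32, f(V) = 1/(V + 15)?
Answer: 23708183/1934054 ≈ 12.258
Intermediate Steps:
f(V) = 1/(15 + V)
x(S, Y) = 523/5 (x(S, Y) = -2/5 + 105 = 523/5)
X = 1216 (X = 38*32 = 1216)
23410/36980 + X/x(f(13), 136) = 23410/36980 + 1216/(523/5) = 23410*(1/36980) + 1216*(5/523) = 2341/3698 + 6080/523 = 23708183/1934054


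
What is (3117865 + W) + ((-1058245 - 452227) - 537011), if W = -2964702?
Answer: -1894320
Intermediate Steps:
(3117865 + W) + ((-1058245 - 452227) - 537011) = (3117865 - 2964702) + ((-1058245 - 452227) - 537011) = 153163 + (-1510472 - 537011) = 153163 - 2047483 = -1894320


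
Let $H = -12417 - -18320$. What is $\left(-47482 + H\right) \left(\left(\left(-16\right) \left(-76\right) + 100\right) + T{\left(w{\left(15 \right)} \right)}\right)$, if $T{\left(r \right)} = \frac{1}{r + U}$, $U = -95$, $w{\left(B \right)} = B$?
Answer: $- \frac{4377395541}{80} \approx -5.4717 \cdot 10^{7}$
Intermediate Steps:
$H = 5903$ ($H = -12417 + 18320 = 5903$)
$T{\left(r \right)} = \frac{1}{-95 + r}$ ($T{\left(r \right)} = \frac{1}{r - 95} = \frac{1}{-95 + r}$)
$\left(-47482 + H\right) \left(\left(\left(-16\right) \left(-76\right) + 100\right) + T{\left(w{\left(15 \right)} \right)}\right) = \left(-47482 + 5903\right) \left(\left(\left(-16\right) \left(-76\right) + 100\right) + \frac{1}{-95 + 15}\right) = - 41579 \left(\left(1216 + 100\right) + \frac{1}{-80}\right) = - 41579 \left(1316 - \frac{1}{80}\right) = \left(-41579\right) \frac{105279}{80} = - \frac{4377395541}{80}$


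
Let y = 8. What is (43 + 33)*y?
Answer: 608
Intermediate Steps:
(43 + 33)*y = (43 + 33)*8 = 76*8 = 608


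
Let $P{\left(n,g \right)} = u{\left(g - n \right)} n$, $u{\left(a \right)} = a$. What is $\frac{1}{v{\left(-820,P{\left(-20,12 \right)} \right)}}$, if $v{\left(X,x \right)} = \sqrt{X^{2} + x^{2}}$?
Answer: $\frac{\sqrt{2705}}{54100} \approx 0.00096136$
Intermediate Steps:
$P{\left(n,g \right)} = n \left(g - n\right)$ ($P{\left(n,g \right)} = \left(g - n\right) n = n \left(g - n\right)$)
$\frac{1}{v{\left(-820,P{\left(-20,12 \right)} \right)}} = \frac{1}{\sqrt{\left(-820\right)^{2} + \left(- 20 \left(12 - -20\right)\right)^{2}}} = \frac{1}{\sqrt{672400 + \left(- 20 \left(12 + 20\right)\right)^{2}}} = \frac{1}{\sqrt{672400 + \left(\left(-20\right) 32\right)^{2}}} = \frac{1}{\sqrt{672400 + \left(-640\right)^{2}}} = \frac{1}{\sqrt{672400 + 409600}} = \frac{1}{\sqrt{1082000}} = \frac{1}{20 \sqrt{2705}} = \frac{\sqrt{2705}}{54100}$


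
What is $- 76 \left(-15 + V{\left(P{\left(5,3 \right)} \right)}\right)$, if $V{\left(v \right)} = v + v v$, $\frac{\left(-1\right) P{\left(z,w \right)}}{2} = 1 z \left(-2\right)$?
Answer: $-30780$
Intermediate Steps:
$P{\left(z,w \right)} = 4 z$ ($P{\left(z,w \right)} = - 2 \cdot 1 z \left(-2\right) = - 2 z \left(-2\right) = - 2 \left(- 2 z\right) = 4 z$)
$V{\left(v \right)} = v + v^{2}$
$- 76 \left(-15 + V{\left(P{\left(5,3 \right)} \right)}\right) = - 76 \left(-15 + 4 \cdot 5 \left(1 + 4 \cdot 5\right)\right) = - 76 \left(-15 + 20 \left(1 + 20\right)\right) = - 76 \left(-15 + 20 \cdot 21\right) = - 76 \left(-15 + 420\right) = \left(-76\right) 405 = -30780$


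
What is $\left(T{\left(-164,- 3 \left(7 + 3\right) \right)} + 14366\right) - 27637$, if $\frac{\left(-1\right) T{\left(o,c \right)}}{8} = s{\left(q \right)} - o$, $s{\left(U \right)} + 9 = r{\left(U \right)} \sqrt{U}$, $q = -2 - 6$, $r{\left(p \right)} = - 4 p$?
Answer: $-14511 - 512 i \sqrt{2} \approx -14511.0 - 724.08 i$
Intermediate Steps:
$q = -8$
$s{\left(U \right)} = -9 - 4 U^{\frac{3}{2}}$ ($s{\left(U \right)} = -9 + - 4 U \sqrt{U} = -9 - 4 U^{\frac{3}{2}}$)
$T{\left(o,c \right)} = 72 + 8 o - 512 i \sqrt{2}$ ($T{\left(o,c \right)} = - 8 \left(\left(-9 - 4 \left(-8\right)^{\frac{3}{2}}\right) - o\right) = - 8 \left(\left(-9 - 4 \left(- 16 i \sqrt{2}\right)\right) - o\right) = - 8 \left(\left(-9 + 64 i \sqrt{2}\right) - o\right) = - 8 \left(-9 - o + 64 i \sqrt{2}\right) = 72 + 8 o - 512 i \sqrt{2}$)
$\left(T{\left(-164,- 3 \left(7 + 3\right) \right)} + 14366\right) - 27637 = \left(\left(72 + 8 \left(-164\right) - 512 i \sqrt{2}\right) + 14366\right) - 27637 = \left(\left(72 - 1312 - 512 i \sqrt{2}\right) + 14366\right) - 27637 = \left(\left(-1240 - 512 i \sqrt{2}\right) + 14366\right) - 27637 = \left(13126 - 512 i \sqrt{2}\right) - 27637 = -14511 - 512 i \sqrt{2}$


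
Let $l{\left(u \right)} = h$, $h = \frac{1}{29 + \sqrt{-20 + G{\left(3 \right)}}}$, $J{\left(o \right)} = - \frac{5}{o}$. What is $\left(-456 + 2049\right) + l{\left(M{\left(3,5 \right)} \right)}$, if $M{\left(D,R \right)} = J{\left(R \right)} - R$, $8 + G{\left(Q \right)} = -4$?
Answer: $\frac{1390718}{873} - \frac{4 i \sqrt{2}}{873} \approx 1593.0 - 0.0064798 i$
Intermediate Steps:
$G{\left(Q \right)} = -12$ ($G{\left(Q \right)} = -8 - 4 = -12$)
$h = \frac{1}{29 + 4 i \sqrt{2}}$ ($h = \frac{1}{29 + \sqrt{-20 - 12}} = \frac{1}{29 + \sqrt{-32}} = \frac{1}{29 + 4 i \sqrt{2}} \approx 0.033219 - 0.0064798 i$)
$M{\left(D,R \right)} = - R - \frac{5}{R}$ ($M{\left(D,R \right)} = - \frac{5}{R} - R = - R - \frac{5}{R}$)
$l{\left(u \right)} = \frac{29}{873} - \frac{4 i \sqrt{2}}{873}$
$\left(-456 + 2049\right) + l{\left(M{\left(3,5 \right)} \right)} = \left(-456 + 2049\right) + \left(\frac{29}{873} - \frac{4 i \sqrt{2}}{873}\right) = 1593 + \left(\frac{29}{873} - \frac{4 i \sqrt{2}}{873}\right) = \frac{1390718}{873} - \frac{4 i \sqrt{2}}{873}$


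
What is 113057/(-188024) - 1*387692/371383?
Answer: -114882848439/69828917192 ≈ -1.6452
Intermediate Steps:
113057/(-188024) - 1*387692/371383 = 113057*(-1/188024) - 387692*1/371383 = -113057/188024 - 387692/371383 = -114882848439/69828917192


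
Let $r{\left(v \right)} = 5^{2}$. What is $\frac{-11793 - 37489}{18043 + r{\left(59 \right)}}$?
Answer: $- \frac{24641}{9034} \approx -2.7276$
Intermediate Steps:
$r{\left(v \right)} = 25$
$\frac{-11793 - 37489}{18043 + r{\left(59 \right)}} = \frac{-11793 - 37489}{18043 + 25} = - \frac{49282}{18068} = \left(-49282\right) \frac{1}{18068} = - \frac{24641}{9034}$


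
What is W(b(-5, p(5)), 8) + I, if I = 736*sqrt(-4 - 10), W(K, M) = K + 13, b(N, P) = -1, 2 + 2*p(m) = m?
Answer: 12 + 736*I*sqrt(14) ≈ 12.0 + 2753.9*I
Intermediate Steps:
p(m) = -1 + m/2
W(K, M) = 13 + K
I = 736*I*sqrt(14) (I = 736*sqrt(-14) = 736*(I*sqrt(14)) = 736*I*sqrt(14) ≈ 2753.9*I)
W(b(-5, p(5)), 8) + I = (13 - 1) + 736*I*sqrt(14) = 12 + 736*I*sqrt(14)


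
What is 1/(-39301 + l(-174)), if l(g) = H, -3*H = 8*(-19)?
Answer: -3/117751 ≈ -2.5477e-5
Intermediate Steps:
H = 152/3 (H = -8*(-19)/3 = -⅓*(-152) = 152/3 ≈ 50.667)
l(g) = 152/3
1/(-39301 + l(-174)) = 1/(-39301 + 152/3) = 1/(-117751/3) = -3/117751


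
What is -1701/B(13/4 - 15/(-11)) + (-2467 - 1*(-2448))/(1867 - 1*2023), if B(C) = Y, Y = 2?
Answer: -132659/156 ≈ -850.38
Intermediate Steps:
B(C) = 2
-1701/B(13/4 - 15/(-11)) + (-2467 - 1*(-2448))/(1867 - 1*2023) = -1701/2 + (-2467 - 1*(-2448))/(1867 - 1*2023) = -1701*½ + (-2467 + 2448)/(1867 - 2023) = -1701/2 - 19/(-156) = -1701/2 - 19*(-1/156) = -1701/2 + 19/156 = -132659/156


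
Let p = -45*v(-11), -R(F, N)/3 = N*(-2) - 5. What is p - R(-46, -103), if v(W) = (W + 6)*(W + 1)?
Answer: -1647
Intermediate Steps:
v(W) = (1 + W)*(6 + W) (v(W) = (6 + W)*(1 + W) = (1 + W)*(6 + W))
R(F, N) = 15 + 6*N (R(F, N) = -3*(N*(-2) - 5) = -3*(-2*N - 5) = -3*(-5 - 2*N) = 15 + 6*N)
p = -2250 (p = -45*(6 + (-11)² + 7*(-11)) = -45*(6 + 121 - 77) = -45*50 = -2250)
p - R(-46, -103) = -2250 - (15 + 6*(-103)) = -2250 - (15 - 618) = -2250 - 1*(-603) = -2250 + 603 = -1647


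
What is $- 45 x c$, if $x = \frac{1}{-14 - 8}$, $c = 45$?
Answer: $\frac{2025}{22} \approx 92.045$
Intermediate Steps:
$x = - \frac{1}{22}$ ($x = \frac{1}{-22} = - \frac{1}{22} \approx -0.045455$)
$- 45 x c = \left(-45\right) \left(- \frac{1}{22}\right) 45 = \frac{45}{22} \cdot 45 = \frac{2025}{22}$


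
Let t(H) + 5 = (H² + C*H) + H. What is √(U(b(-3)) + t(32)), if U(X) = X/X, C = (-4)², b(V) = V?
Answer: 2*√391 ≈ 39.547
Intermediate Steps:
C = 16
t(H) = -5 + H² + 17*H (t(H) = -5 + ((H² + 16*H) + H) = -5 + (H² + 17*H) = -5 + H² + 17*H)
U(X) = 1
√(U(b(-3)) + t(32)) = √(1 + (-5 + 32² + 17*32)) = √(1 + (-5 + 1024 + 544)) = √(1 + 1563) = √1564 = 2*√391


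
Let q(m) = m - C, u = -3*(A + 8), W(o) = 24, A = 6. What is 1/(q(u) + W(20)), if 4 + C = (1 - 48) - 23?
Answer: 1/56 ≈ 0.017857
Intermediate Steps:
C = -74 (C = -4 + ((1 - 48) - 23) = -4 + (-47 - 23) = -4 - 70 = -74)
u = -42 (u = -3*(6 + 8) = -3*14 = -42)
q(m) = 74 + m (q(m) = m - 1*(-74) = m + 74 = 74 + m)
1/(q(u) + W(20)) = 1/((74 - 42) + 24) = 1/(32 + 24) = 1/56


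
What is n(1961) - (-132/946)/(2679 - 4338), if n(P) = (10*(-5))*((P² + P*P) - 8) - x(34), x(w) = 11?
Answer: -9144255135871/23779 ≈ -3.8455e+8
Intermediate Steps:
n(P) = 389 - 100*P² (n(P) = (10*(-5))*((P² + P*P) - 8) - 1*11 = -50*((P² + P²) - 8) - 11 = -50*(2*P² - 8) - 11 = -50*(-8 + 2*P²) - 11 = (400 - 100*P²) - 11 = 389 - 100*P²)
n(1961) - (-132/946)/(2679 - 4338) = (389 - 100*1961²) - (-132/946)/(2679 - 4338) = (389 - 100*3845521) - (-132*1/946)/(-1659) = (389 - 384552100) - (-1)*(-6)/(1659*43) = -384551711 - 1*2/23779 = -384551711 - 2/23779 = -9144255135871/23779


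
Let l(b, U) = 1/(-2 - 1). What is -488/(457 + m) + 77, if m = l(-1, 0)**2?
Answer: 156193/2057 ≈ 75.932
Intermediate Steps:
l(b, U) = -1/3 (l(b, U) = 1/(-3) = -1/3)
m = 1/9 (m = (-1/3)**2 = 1/9 ≈ 0.11111)
-488/(457 + m) + 77 = -488/(457 + 1/9) + 77 = -488/4114/9 + 77 = -488*9/4114 + 77 = -2196/2057 + 77 = 156193/2057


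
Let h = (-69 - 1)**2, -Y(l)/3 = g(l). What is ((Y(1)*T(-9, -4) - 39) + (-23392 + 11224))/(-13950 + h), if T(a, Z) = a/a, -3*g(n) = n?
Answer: 6103/4525 ≈ 1.3487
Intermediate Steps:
g(n) = -n/3
Y(l) = l (Y(l) = -(-1)*l = l)
T(a, Z) = 1
h = 4900 (h = (-70)**2 = 4900)
((Y(1)*T(-9, -4) - 39) + (-23392 + 11224))/(-13950 + h) = ((1*1 - 39) + (-23392 + 11224))/(-13950 + 4900) = ((1 - 39) - 12168)/(-9050) = (-38 - 12168)*(-1/9050) = -12206*(-1/9050) = 6103/4525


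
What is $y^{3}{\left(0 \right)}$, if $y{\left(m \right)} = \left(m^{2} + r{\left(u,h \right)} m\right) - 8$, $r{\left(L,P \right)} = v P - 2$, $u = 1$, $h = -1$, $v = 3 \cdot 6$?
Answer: $-512$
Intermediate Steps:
$v = 18$
$r{\left(L,P \right)} = -2 + 18 P$ ($r{\left(L,P \right)} = 18 P - 2 = -2 + 18 P$)
$y{\left(m \right)} = -8 + m^{2} - 20 m$ ($y{\left(m \right)} = \left(m^{2} + \left(-2 + 18 \left(-1\right)\right) m\right) - 8 = \left(m^{2} + \left(-2 - 18\right) m\right) - 8 = \left(m^{2} - 20 m\right) - 8 = -8 + m^{2} - 20 m$)
$y^{3}{\left(0 \right)} = \left(-8 + 0^{2} - 0\right)^{3} = \left(-8 + 0 + 0\right)^{3} = \left(-8\right)^{3} = -512$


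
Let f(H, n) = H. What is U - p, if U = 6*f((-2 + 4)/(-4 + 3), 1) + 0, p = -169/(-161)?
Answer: -2101/161 ≈ -13.050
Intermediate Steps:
p = 169/161 (p = -169*(-1/161) = 169/161 ≈ 1.0497)
U = -12 (U = 6*((-2 + 4)/(-4 + 3)) + 0 = 6*(2/(-1)) + 0 = 6*(2*(-1)) + 0 = 6*(-2) + 0 = -12 + 0 = -12)
U - p = -12 - 1*169/161 = -12 - 169/161 = -2101/161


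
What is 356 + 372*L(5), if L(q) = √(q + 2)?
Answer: 356 + 372*√7 ≈ 1340.2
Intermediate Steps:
L(q) = √(2 + q)
356 + 372*L(5) = 356 + 372*√(2 + 5) = 356 + 372*√7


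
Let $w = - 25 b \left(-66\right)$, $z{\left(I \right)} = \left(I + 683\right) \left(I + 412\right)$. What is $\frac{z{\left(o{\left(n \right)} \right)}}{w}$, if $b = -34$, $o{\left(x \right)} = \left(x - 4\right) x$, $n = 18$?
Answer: $- \frac{166}{15} \approx -11.067$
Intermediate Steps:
$o{\left(x \right)} = x \left(-4 + x\right)$ ($o{\left(x \right)} = \left(-4 + x\right) x = x \left(-4 + x\right)$)
$z{\left(I \right)} = \left(412 + I\right) \left(683 + I\right)$ ($z{\left(I \right)} = \left(683 + I\right) \left(412 + I\right) = \left(412 + I\right) \left(683 + I\right)$)
$w = -56100$ ($w = \left(-25\right) \left(-34\right) \left(-66\right) = 850 \left(-66\right) = -56100$)
$\frac{z{\left(o{\left(n \right)} \right)}}{w} = \frac{281396 + \left(18 \left(-4 + 18\right)\right)^{2} + 1095 \cdot 18 \left(-4 + 18\right)}{-56100} = \left(281396 + \left(18 \cdot 14\right)^{2} + 1095 \cdot 18 \cdot 14\right) \left(- \frac{1}{56100}\right) = \left(281396 + 252^{2} + 1095 \cdot 252\right) \left(- \frac{1}{56100}\right) = \left(281396 + 63504 + 275940\right) \left(- \frac{1}{56100}\right) = 620840 \left(- \frac{1}{56100}\right) = - \frac{166}{15}$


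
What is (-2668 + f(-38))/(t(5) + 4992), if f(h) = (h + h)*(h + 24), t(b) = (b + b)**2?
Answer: -401/1273 ≈ -0.31500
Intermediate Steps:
t(b) = 4*b**2 (t(b) = (2*b)**2 = 4*b**2)
f(h) = 2*h*(24 + h) (f(h) = (2*h)*(24 + h) = 2*h*(24 + h))
(-2668 + f(-38))/(t(5) + 4992) = (-2668 + 2*(-38)*(24 - 38))/(4*5**2 + 4992) = (-2668 + 2*(-38)*(-14))/(4*25 + 4992) = (-2668 + 1064)/(100 + 4992) = -1604/5092 = -1604*1/5092 = -401/1273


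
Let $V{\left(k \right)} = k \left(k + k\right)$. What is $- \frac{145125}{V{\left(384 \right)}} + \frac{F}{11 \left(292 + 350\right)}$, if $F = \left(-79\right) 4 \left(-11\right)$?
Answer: $\frac{1219}{10518528} \approx 0.00011589$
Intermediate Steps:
$F = 3476$ ($F = \left(-316\right) \left(-11\right) = 3476$)
$V{\left(k \right)} = 2 k^{2}$ ($V{\left(k \right)} = k 2 k = 2 k^{2}$)
$- \frac{145125}{V{\left(384 \right)}} + \frac{F}{11 \left(292 + 350\right)} = - \frac{145125}{2 \cdot 384^{2}} + \frac{3476}{11 \left(292 + 350\right)} = - \frac{145125}{2 \cdot 147456} + \frac{3476}{11 \cdot 642} = - \frac{145125}{294912} + \frac{3476}{7062} = \left(-145125\right) \frac{1}{294912} + 3476 \cdot \frac{1}{7062} = - \frac{16125}{32768} + \frac{158}{321} = \frac{1219}{10518528}$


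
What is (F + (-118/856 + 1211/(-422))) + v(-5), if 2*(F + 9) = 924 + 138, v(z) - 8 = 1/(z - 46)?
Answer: 2427083179/4605708 ≈ 526.97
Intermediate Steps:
v(z) = 8 + 1/(-46 + z) (v(z) = 8 + 1/(z - 46) = 8 + 1/(-46 + z))
F = 522 (F = -9 + (924 + 138)/2 = -9 + (½)*1062 = -9 + 531 = 522)
(F + (-118/856 + 1211/(-422))) + v(-5) = (522 + (-118/856 + 1211/(-422))) + (-367 + 8*(-5))/(-46 - 5) = (522 + (-118*1/856 + 1211*(-1/422))) + (-367 - 40)/(-51) = (522 + (-59/428 - 1211/422)) - 1/51*(-407) = (522 - 271603/90308) + 407/51 = 46869173/90308 + 407/51 = 2427083179/4605708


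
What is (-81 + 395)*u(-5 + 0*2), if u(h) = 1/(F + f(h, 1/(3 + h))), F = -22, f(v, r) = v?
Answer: -314/27 ≈ -11.630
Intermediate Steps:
u(h) = 1/(-22 + h)
(-81 + 395)*u(-5 + 0*2) = (-81 + 395)/(-22 + (-5 + 0*2)) = 314/(-22 + (-5 + 0)) = 314/(-22 - 5) = 314/(-27) = 314*(-1/27) = -314/27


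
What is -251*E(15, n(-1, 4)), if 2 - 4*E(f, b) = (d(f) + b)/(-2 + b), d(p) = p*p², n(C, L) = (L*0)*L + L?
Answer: 847125/8 ≈ 1.0589e+5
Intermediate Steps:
n(C, L) = L (n(C, L) = 0*L + L = 0 + L = L)
d(p) = p³
E(f, b) = ½ - (b + f³)/(4*(-2 + b)) (E(f, b) = ½ - (f³ + b)/(4*(-2 + b)) = ½ - (b + f³)/(4*(-2 + b)))
-251*E(15, n(-1, 4)) = -251*(-4 + 4 - 1*15³)/(4*(-2 + 4)) = -251*(-4 + 4 - 1*3375)/(4*2) = -251*(-4 + 4 - 3375)/(4*2) = -251*(-3375)/(4*2) = -251*(-3375/8) = 847125/8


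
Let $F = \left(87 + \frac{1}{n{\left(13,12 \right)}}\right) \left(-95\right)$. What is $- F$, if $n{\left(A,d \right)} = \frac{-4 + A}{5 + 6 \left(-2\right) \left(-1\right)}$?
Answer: $\frac{76000}{9} \approx 8444.4$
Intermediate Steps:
$n{\left(A,d \right)} = - \frac{4}{17} + \frac{A}{17}$ ($n{\left(A,d \right)} = \frac{-4 + A}{5 - -12} = \frac{-4 + A}{5 + 12} = \frac{-4 + A}{17} = \left(-4 + A\right) \frac{1}{17} = - \frac{4}{17} + \frac{A}{17}$)
$F = - \frac{76000}{9}$ ($F = \left(87 + \frac{1}{- \frac{4}{17} + \frac{1}{17} \cdot 13}\right) \left(-95\right) = \left(87 + \frac{1}{- \frac{4}{17} + \frac{13}{17}}\right) \left(-95\right) = \left(87 + \frac{1}{\frac{9}{17}}\right) \left(-95\right) = \left(87 + \frac{17}{9}\right) \left(-95\right) = \frac{800}{9} \left(-95\right) = - \frac{76000}{9} \approx -8444.4$)
$- F = \left(-1\right) \left(- \frac{76000}{9}\right) = \frac{76000}{9}$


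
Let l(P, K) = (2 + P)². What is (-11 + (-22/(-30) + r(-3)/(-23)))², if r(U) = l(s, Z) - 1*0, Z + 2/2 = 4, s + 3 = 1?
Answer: 23716/225 ≈ 105.40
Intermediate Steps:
s = -2 (s = -3 + 1 = -2)
Z = 3 (Z = -1 + 4 = 3)
r(U) = 0 (r(U) = (2 - 2)² - 1*0 = 0² + 0 = 0 + 0 = 0)
(-11 + (-22/(-30) + r(-3)/(-23)))² = (-11 + (-22/(-30) + 0/(-23)))² = (-11 + (-22*(-1/30) + 0*(-1/23)))² = (-11 + (11/15 + 0))² = (-11 + 11/15)² = (-154/15)² = 23716/225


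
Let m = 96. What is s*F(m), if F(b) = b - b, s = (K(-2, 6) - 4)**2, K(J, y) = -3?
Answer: 0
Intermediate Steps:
s = 49 (s = (-3 - 4)**2 = (-7)**2 = 49)
F(b) = 0
s*F(m) = 49*0 = 0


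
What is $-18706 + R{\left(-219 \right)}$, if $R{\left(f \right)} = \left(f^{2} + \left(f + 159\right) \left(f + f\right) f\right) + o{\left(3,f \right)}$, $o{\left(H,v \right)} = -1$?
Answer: $-5726066$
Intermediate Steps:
$R{\left(f \right)} = -1 + f^{2} + 2 f^{2} \left(159 + f\right)$ ($R{\left(f \right)} = \left(f^{2} + \left(f + 159\right) \left(f + f\right) f\right) - 1 = \left(f^{2} + \left(159 + f\right) 2 f f\right) - 1 = \left(f^{2} + 2 f \left(159 + f\right) f\right) - 1 = \left(f^{2} + 2 f^{2} \left(159 + f\right)\right) - 1 = -1 + f^{2} + 2 f^{2} \left(159 + f\right)$)
$-18706 + R{\left(-219 \right)} = -18706 + \left(-1 + 2 \left(-219\right)^{3} + 319 \left(-219\right)^{2}\right) = -18706 + \left(-1 + 2 \left(-10503459\right) + 319 \cdot 47961\right) = -18706 - 5707360 = -5726066$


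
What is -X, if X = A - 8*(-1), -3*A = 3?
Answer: -7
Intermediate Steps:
A = -1 (A = -⅓*3 = -1)
X = 7 (X = -1 - 8*(-1) = -1 + 8 = 7)
-X = -1*7 = -7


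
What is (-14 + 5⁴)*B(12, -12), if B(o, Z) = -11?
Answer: -6721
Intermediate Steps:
(-14 + 5⁴)*B(12, -12) = (-14 + 5⁴)*(-11) = (-14 + 625)*(-11) = 611*(-11) = -6721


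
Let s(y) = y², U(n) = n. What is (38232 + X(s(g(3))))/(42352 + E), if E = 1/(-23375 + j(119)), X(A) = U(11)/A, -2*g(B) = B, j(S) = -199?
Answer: 2704189256/2995218141 ≈ 0.90284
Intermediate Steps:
g(B) = -B/2
X(A) = 11/A
E = -1/23574 (E = 1/(-23375 - 199) = 1/(-23574) = -1/23574 ≈ -4.2420e-5)
(38232 + X(s(g(3))))/(42352 + E) = (38232 + 11/((-½*3)²))/(42352 - 1/23574) = (38232 + 11/((-3/2)²))/(998406047/23574) = (38232 + 11/(9/4))*(23574/998406047) = (38232 + 11*(4/9))*(23574/998406047) = (38232 + 44/9)*(23574/998406047) = (344132/9)*(23574/998406047) = 2704189256/2995218141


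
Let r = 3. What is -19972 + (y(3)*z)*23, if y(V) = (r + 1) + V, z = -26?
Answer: -24158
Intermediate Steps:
y(V) = 4 + V (y(V) = (3 + 1) + V = 4 + V)
-19972 + (y(3)*z)*23 = -19972 + ((4 + 3)*(-26))*23 = -19972 + (7*(-26))*23 = -19972 - 182*23 = -19972 - 4186 = -24158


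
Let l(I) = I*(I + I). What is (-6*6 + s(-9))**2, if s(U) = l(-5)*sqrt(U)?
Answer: -21204 - 10800*I ≈ -21204.0 - 10800.0*I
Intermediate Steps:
l(I) = 2*I**2 (l(I) = I*(2*I) = 2*I**2)
s(U) = 50*sqrt(U) (s(U) = (2*(-5)**2)*sqrt(U) = (2*25)*sqrt(U) = 50*sqrt(U))
(-6*6 + s(-9))**2 = (-6*6 + 50*sqrt(-9))**2 = (-36 + 50*(3*I))**2 = (-36 + 150*I)**2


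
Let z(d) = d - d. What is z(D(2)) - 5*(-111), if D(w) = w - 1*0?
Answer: 555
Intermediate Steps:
D(w) = w (D(w) = w + 0 = w)
z(d) = 0
z(D(2)) - 5*(-111) = 0 - 5*(-111) = 0 + 555 = 555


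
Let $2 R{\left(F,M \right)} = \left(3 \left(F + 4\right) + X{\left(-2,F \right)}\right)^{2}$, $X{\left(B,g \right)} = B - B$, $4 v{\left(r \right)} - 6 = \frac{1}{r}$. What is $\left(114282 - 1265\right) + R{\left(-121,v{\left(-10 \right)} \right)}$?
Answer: $\frac{349235}{2} \approx 1.7462 \cdot 10^{5}$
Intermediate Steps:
$v{\left(r \right)} = \frac{3}{2} + \frac{1}{4 r}$
$X{\left(B,g \right)} = 0$
$R{\left(F,M \right)} = \frac{\left(12 + 3 F\right)^{2}}{2}$ ($R{\left(F,M \right)} = \frac{\left(3 \left(F + 4\right) + 0\right)^{2}}{2} = \frac{\left(3 \left(4 + F\right) + 0\right)^{2}}{2} = \frac{\left(\left(12 + 3 F\right) + 0\right)^{2}}{2} = \frac{\left(12 + 3 F\right)^{2}}{2}$)
$\left(114282 - 1265\right) + R{\left(-121,v{\left(-10 \right)} \right)} = \left(114282 - 1265\right) + \frac{9 \left(4 - 121\right)^{2}}{2} = 113017 + \frac{9 \left(-117\right)^{2}}{2} = 113017 + \frac{9}{2} \cdot 13689 = 113017 + \frac{123201}{2} = \frac{349235}{2}$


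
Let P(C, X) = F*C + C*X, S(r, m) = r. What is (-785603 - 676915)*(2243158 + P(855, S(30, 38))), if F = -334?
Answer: -2900521273284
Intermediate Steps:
P(C, X) = -334*C + C*X
(-785603 - 676915)*(2243158 + P(855, S(30, 38))) = (-785603 - 676915)*(2243158 + 855*(-334 + 30)) = -1462518*(2243158 + 855*(-304)) = -1462518*(2243158 - 259920) = -1462518*1983238 = -2900521273284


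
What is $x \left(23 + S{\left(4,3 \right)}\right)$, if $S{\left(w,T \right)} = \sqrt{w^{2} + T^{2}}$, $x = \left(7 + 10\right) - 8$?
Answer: $252$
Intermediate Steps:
$x = 9$ ($x = 17 - 8 = 9$)
$S{\left(w,T \right)} = \sqrt{T^{2} + w^{2}}$
$x \left(23 + S{\left(4,3 \right)}\right) = 9 \left(23 + \sqrt{3^{2} + 4^{2}}\right) = 9 \left(23 + \sqrt{9 + 16}\right) = 9 \left(23 + \sqrt{25}\right) = 9 \left(23 + 5\right) = 9 \cdot 28 = 252$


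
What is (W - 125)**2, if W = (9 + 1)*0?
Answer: 15625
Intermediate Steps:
W = 0 (W = 10*0 = 0)
(W - 125)**2 = (0 - 125)**2 = (-125)**2 = 15625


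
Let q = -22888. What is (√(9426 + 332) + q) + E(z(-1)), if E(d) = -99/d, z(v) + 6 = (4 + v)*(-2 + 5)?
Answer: -22921 + √9758 ≈ -22822.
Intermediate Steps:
z(v) = 6 + 3*v (z(v) = -6 + (4 + v)*(-2 + 5) = -6 + (4 + v)*3 = -6 + (12 + 3*v) = 6 + 3*v)
(√(9426 + 332) + q) + E(z(-1)) = (√(9426 + 332) - 22888) - 99/(6 + 3*(-1)) = (√9758 - 22888) - 99/(6 - 3) = (-22888 + √9758) - 99/3 = (-22888 + √9758) - 99*⅓ = (-22888 + √9758) - 33 = -22921 + √9758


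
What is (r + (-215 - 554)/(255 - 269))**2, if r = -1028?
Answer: 185586129/196 ≈ 9.4687e+5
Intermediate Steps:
(r + (-215 - 554)/(255 - 269))**2 = (-1028 + (-215 - 554)/(255 - 269))**2 = (-1028 - 769/(-14))**2 = (-1028 - 769*(-1/14))**2 = (-1028 + 769/14)**2 = (-13623/14)**2 = 185586129/196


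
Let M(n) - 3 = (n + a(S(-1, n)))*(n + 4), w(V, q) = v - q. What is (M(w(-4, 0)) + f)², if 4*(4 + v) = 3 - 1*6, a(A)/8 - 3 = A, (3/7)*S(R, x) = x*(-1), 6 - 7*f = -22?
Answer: 1399489/256 ≈ 5466.8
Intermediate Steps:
f = 4 (f = 6/7 - ⅐*(-22) = 6/7 + 22/7 = 4)
S(R, x) = -7*x/3 (S(R, x) = 7*(x*(-1))/3 = 7*(-x)/3 = -7*x/3)
a(A) = 24 + 8*A
v = -19/4 (v = -4 + (3 - 1*6)/4 = -4 + (3 - 6)/4 = -4 + (¼)*(-3) = -4 - ¾ = -19/4 ≈ -4.7500)
w(V, q) = -19/4 - q
M(n) = 3 + (4 + n)*(24 - 53*n/3) (M(n) = 3 + (n + (24 + 8*(-7*n/3)))*(n + 4) = 3 + (n + (24 - 56*n/3))*(4 + n) = 3 + (24 - 53*n/3)*(4 + n) = 3 + (4 + n)*(24 - 53*n/3))
(M(w(-4, 0)) + f)² = ((99 - 140*(-19/4 - 1*0)/3 - 53*(-19/4 - 1*0)²/3) + 4)² = ((99 - 140*(-19/4 + 0)/3 - 53*(-19/4 + 0)²/3) + 4)² = ((99 - 140/3*(-19/4) - 53*(-19/4)²/3) + 4)² = ((99 + 665/3 - 53/3*361/16) + 4)² = ((99 + 665/3 - 19133/48) + 4)² = (-1247/16 + 4)² = (-1183/16)² = 1399489/256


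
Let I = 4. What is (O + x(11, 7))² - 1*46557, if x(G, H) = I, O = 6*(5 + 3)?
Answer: -43853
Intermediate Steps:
O = 48 (O = 6*8 = 48)
x(G, H) = 4
(O + x(11, 7))² - 1*46557 = (48 + 4)² - 1*46557 = 52² - 46557 = 2704 - 46557 = -43853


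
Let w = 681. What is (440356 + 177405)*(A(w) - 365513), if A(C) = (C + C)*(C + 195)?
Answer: 511258385839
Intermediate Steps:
A(C) = 2*C*(195 + C) (A(C) = (2*C)*(195 + C) = 2*C*(195 + C))
(440356 + 177405)*(A(w) - 365513) = (440356 + 177405)*(2*681*(195 + 681) - 365513) = 617761*(2*681*876 - 365513) = 617761*(1193112 - 365513) = 617761*827599 = 511258385839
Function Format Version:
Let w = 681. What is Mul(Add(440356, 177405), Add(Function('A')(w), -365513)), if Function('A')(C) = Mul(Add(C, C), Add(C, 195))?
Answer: 511258385839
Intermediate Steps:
Function('A')(C) = Mul(2, C, Add(195, C)) (Function('A')(C) = Mul(Mul(2, C), Add(195, C)) = Mul(2, C, Add(195, C)))
Mul(Add(440356, 177405), Add(Function('A')(w), -365513)) = Mul(Add(440356, 177405), Add(Mul(2, 681, Add(195, 681)), -365513)) = Mul(617761, Add(Mul(2, 681, 876), -365513)) = Mul(617761, Add(1193112, -365513)) = Mul(617761, 827599) = 511258385839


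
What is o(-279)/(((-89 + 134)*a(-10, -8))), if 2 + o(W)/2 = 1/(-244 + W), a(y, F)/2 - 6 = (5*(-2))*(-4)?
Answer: -349/360870 ≈ -0.00096711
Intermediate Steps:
a(y, F) = 92 (a(y, F) = 12 + 2*((5*(-2))*(-4)) = 12 + 2*(-10*(-4)) = 12 + 2*40 = 12 + 80 = 92)
o(W) = -4 + 2/(-244 + W)
o(-279)/(((-89 + 134)*a(-10, -8))) = (2*(489 - 2*(-279))/(-244 - 279))/(((-89 + 134)*92)) = (2*(489 + 558)/(-523))/((45*92)) = (2*(-1/523)*1047)/4140 = -2094/523*1/4140 = -349/360870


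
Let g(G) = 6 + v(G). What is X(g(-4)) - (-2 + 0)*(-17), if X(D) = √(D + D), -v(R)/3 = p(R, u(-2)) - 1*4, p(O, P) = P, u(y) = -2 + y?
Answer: -34 + 2*√15 ≈ -26.254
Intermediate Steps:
v(R) = 24 (v(R) = -3*((-2 - 2) - 1*4) = -3*(-4 - 4) = -3*(-8) = 24)
g(G) = 30 (g(G) = 6 + 24 = 30)
X(D) = √2*√D (X(D) = √(2*D) = √2*√D)
X(g(-4)) - (-2 + 0)*(-17) = √2*√30 - (-2 + 0)*(-17) = 2*√15 - (-2)*(-17) = 2*√15 - 1*34 = 2*√15 - 34 = -34 + 2*√15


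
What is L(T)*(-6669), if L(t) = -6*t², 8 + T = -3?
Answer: 4841694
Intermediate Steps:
T = -11 (T = -8 - 3 = -11)
L(T)*(-6669) = -6*(-11)²*(-6669) = -6*121*(-6669) = -726*(-6669) = 4841694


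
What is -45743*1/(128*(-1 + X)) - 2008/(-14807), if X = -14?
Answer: 681171961/28429440 ≈ 23.960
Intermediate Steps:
-45743*1/(128*(-1 + X)) - 2008/(-14807) = -45743*1/(128*(-1 - 14)) - 2008/(-14807) = -45743/(-15*(-4)*(-32)) - 2008*(-1/14807) = -45743/(60*(-32)) + 2008/14807 = -45743/(-1920) + 2008/14807 = -45743*(-1/1920) + 2008/14807 = 45743/1920 + 2008/14807 = 681171961/28429440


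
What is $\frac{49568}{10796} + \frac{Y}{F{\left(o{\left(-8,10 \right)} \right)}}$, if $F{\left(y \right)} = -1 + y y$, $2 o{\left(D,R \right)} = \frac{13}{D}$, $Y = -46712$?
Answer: $\frac{32276454232}{234813} \approx 1.3746 \cdot 10^{5}$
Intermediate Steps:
$o{\left(D,R \right)} = \frac{13}{2 D}$ ($o{\left(D,R \right)} = \frac{13 \frac{1}{D}}{2} = \frac{13}{2 D}$)
$F{\left(y \right)} = -1 + y^{2}$
$\frac{49568}{10796} + \frac{Y}{F{\left(o{\left(-8,10 \right)} \right)}} = \frac{49568}{10796} - \frac{46712}{-1 + \left(\frac{13}{2 \left(-8\right)}\right)^{2}} = 49568 \cdot \frac{1}{10796} - \frac{46712}{-1 + \left(\frac{13}{2} \left(- \frac{1}{8}\right)\right)^{2}} = \frac{12392}{2699} - \frac{46712}{-1 + \left(- \frac{13}{16}\right)^{2}} = \frac{12392}{2699} - \frac{46712}{-1 + \frac{169}{256}} = \frac{12392}{2699} - \frac{46712}{- \frac{87}{256}} = \frac{12392}{2699} - - \frac{11958272}{87} = \frac{12392}{2699} + \frac{11958272}{87} = \frac{32276454232}{234813}$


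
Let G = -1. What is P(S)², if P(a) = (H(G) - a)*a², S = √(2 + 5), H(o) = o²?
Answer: 392 - 98*√7 ≈ 132.72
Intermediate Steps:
S = √7 ≈ 2.6458
P(a) = a²*(1 - a) (P(a) = ((-1)² - a)*a² = (1 - a)*a² = a²*(1 - a))
P(S)² = ((√7)²*(1 - √7))² = (7*(1 - √7))² = (7 - 7*√7)²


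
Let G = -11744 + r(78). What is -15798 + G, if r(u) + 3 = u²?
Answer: -21461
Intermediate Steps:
r(u) = -3 + u²
G = -5663 (G = -11744 + (-3 + 78²) = -11744 + (-3 + 6084) = -11744 + 6081 = -5663)
-15798 + G = -15798 - 5663 = -21461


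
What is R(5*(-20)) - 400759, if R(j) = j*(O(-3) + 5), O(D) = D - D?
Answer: -401259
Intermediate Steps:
O(D) = 0
R(j) = 5*j (R(j) = j*(0 + 5) = j*5 = 5*j)
R(5*(-20)) - 400759 = 5*(5*(-20)) - 400759 = 5*(-100) - 400759 = -500 - 400759 = -401259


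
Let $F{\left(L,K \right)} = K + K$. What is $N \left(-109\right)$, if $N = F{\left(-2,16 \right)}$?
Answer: $-3488$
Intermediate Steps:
$F{\left(L,K \right)} = 2 K$
$N = 32$ ($N = 2 \cdot 16 = 32$)
$N \left(-109\right) = 32 \left(-109\right) = -3488$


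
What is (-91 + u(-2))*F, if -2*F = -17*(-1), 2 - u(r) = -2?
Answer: 1479/2 ≈ 739.50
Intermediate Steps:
u(r) = 4 (u(r) = 2 - 1*(-2) = 2 + 2 = 4)
F = -17/2 (F = -(-17)*(-1)/2 = -½*17 = -17/2 ≈ -8.5000)
(-91 + u(-2))*F = (-91 + 4)*(-17/2) = -87*(-17/2) = 1479/2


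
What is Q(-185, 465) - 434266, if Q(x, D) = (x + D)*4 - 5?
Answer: -433151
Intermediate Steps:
Q(x, D) = -5 + 4*D + 4*x (Q(x, D) = (D + x)*4 - 5 = (4*D + 4*x) - 5 = -5 + 4*D + 4*x)
Q(-185, 465) - 434266 = (-5 + 4*465 + 4*(-185)) - 434266 = (-5 + 1860 - 740) - 434266 = 1115 - 434266 = -433151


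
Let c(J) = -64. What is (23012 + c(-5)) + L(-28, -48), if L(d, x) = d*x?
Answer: 24292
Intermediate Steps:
(23012 + c(-5)) + L(-28, -48) = (23012 - 64) - 28*(-48) = 22948 + 1344 = 24292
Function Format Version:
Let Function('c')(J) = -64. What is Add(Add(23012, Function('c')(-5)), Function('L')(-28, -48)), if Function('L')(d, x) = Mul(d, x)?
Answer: 24292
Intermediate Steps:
Add(Add(23012, Function('c')(-5)), Function('L')(-28, -48)) = Add(Add(23012, -64), Mul(-28, -48)) = Add(22948, 1344) = 24292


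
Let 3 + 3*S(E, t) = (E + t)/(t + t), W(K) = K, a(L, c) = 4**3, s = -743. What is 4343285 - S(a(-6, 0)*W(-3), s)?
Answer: 19362368053/4458 ≈ 4.3433e+6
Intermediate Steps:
a(L, c) = 64
S(E, t) = -1 + (E + t)/(6*t) (S(E, t) = -1 + ((E + t)/(t + t))/3 = -1 + ((E + t)/((2*t)))/3 = -1 + ((E + t)*(1/(2*t)))/3 = -1 + ((E + t)/(2*t))/3 = -1 + (E + t)/(6*t))
4343285 - S(a(-6, 0)*W(-3), s) = 4343285 - (64*(-3) - 5*(-743))/(6*(-743)) = 4343285 - (-1)*(-192 + 3715)/(6*743) = 4343285 - (-1)*3523/(6*743) = 4343285 - 1*(-3523/4458) = 4343285 + 3523/4458 = 19362368053/4458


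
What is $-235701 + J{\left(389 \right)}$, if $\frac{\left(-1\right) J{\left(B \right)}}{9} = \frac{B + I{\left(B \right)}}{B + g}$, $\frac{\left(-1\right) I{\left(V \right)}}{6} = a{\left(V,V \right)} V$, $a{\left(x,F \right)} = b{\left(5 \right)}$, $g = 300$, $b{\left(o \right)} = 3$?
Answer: $- \frac{162338472}{689} \approx -2.3561 \cdot 10^{5}$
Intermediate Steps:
$a{\left(x,F \right)} = 3$
$I{\left(V \right)} = - 18 V$ ($I{\left(V \right)} = - 6 \cdot 3 V = - 18 V$)
$J{\left(B \right)} = \frac{153 B}{300 + B}$ ($J{\left(B \right)} = - 9 \frac{B - 18 B}{B + 300} = - 9 \frac{\left(-17\right) B}{300 + B} = - 9 \left(- \frac{17 B}{300 + B}\right) = \frac{153 B}{300 + B}$)
$-235701 + J{\left(389 \right)} = -235701 + 153 \cdot 389 \frac{1}{300 + 389} = -235701 + 153 \cdot 389 \cdot \frac{1}{689} = -235701 + \frac{59517}{689} = - \frac{162338472}{689}$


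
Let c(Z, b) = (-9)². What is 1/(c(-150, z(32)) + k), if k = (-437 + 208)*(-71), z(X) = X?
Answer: 1/16340 ≈ 6.1200e-5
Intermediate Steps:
c(Z, b) = 81
k = 16259 (k = -229*(-71) = 16259)
1/(c(-150, z(32)) + k) = 1/(81 + 16259) = 1/16340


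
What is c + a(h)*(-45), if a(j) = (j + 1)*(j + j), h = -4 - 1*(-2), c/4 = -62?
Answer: -428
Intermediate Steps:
c = -248 (c = 4*(-62) = -248)
h = -2 (h = -4 + 2 = -2)
a(j) = 2*j*(1 + j) (a(j) = (1 + j)*(2*j) = 2*j*(1 + j))
c + a(h)*(-45) = -248 + (2*(-2)*(1 - 2))*(-45) = -248 + (2*(-2)*(-1))*(-45) = -248 + 4*(-45) = -248 - 180 = -428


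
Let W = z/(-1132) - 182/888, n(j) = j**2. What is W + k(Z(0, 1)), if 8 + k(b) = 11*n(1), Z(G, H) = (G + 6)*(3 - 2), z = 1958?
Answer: 133865/125652 ≈ 1.0654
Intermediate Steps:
Z(G, H) = 6 + G (Z(G, H) = (6 + G)*1 = 6 + G)
W = -243091/125652 (W = 1958/(-1132) - 182/888 = 1958*(-1/1132) - 182*1/888 = -979/566 - 91/444 = -243091/125652 ≈ -1.9346)
k(b) = 3 (k(b) = -8 + 11*1**2 = -8 + 11*1 = -8 + 11 = 3)
W + k(Z(0, 1)) = -243091/125652 + 3 = 133865/125652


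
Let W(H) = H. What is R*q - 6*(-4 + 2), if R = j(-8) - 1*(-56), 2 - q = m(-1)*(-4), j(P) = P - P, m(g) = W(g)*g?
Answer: 348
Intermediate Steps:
m(g) = g**2 (m(g) = g*g = g**2)
j(P) = 0
q = 6 (q = 2 - (-1)**2*(-4) = 2 - (-4) = 2 - 1*(-4) = 2 + 4 = 6)
R = 56 (R = 0 - 1*(-56) = 0 + 56 = 56)
R*q - 6*(-4 + 2) = 56*6 - 6*(-4 + 2) = 336 - 6*(-2) = 336 + 12 = 348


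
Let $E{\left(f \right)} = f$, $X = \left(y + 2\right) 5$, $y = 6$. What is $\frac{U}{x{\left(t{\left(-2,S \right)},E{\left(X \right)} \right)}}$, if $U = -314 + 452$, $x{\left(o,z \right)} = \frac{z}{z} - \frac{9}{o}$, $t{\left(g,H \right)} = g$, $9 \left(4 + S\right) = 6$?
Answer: $\frac{276}{11} \approx 25.091$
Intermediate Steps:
$S = - \frac{10}{3}$ ($S = -4 + \frac{1}{9} \cdot 6 = -4 + \frac{2}{3} = - \frac{10}{3} \approx -3.3333$)
$X = 40$ ($X = \left(6 + 2\right) 5 = 8 \cdot 5 = 40$)
$x{\left(o,z \right)} = 1 - \frac{9}{o}$
$U = 138$
$\frac{U}{x{\left(t{\left(-2,S \right)},E{\left(X \right)} \right)}} = \frac{138}{\frac{1}{-2} \left(-9 - 2\right)} = \frac{138}{\left(- \frac{1}{2}\right) \left(-11\right)} = \frac{138}{\frac{11}{2}} = 138 \cdot \frac{2}{11} = \frac{276}{11}$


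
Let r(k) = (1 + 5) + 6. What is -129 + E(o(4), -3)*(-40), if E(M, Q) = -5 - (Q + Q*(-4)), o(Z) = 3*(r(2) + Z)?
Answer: 431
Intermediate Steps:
r(k) = 12 (r(k) = 6 + 6 = 12)
o(Z) = 36 + 3*Z (o(Z) = 3*(12 + Z) = 36 + 3*Z)
E(M, Q) = -5 + 3*Q (E(M, Q) = -5 - (Q - 4*Q) = -5 - (-3)*Q = -5 + 3*Q)
-129 + E(o(4), -3)*(-40) = -129 + (-5 + 3*(-3))*(-40) = -129 + (-5 - 9)*(-40) = -129 - 14*(-40) = -129 + 560 = 431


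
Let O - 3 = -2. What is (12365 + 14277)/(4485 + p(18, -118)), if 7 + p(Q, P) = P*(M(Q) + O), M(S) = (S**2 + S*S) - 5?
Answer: -13321/35757 ≈ -0.37254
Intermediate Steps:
O = 1 (O = 3 - 2 = 1)
M(S) = -5 + 2*S**2 (M(S) = (S**2 + S**2) - 5 = 2*S**2 - 5 = -5 + 2*S**2)
p(Q, P) = -7 + P*(-4 + 2*Q**2) (p(Q, P) = -7 + P*((-5 + 2*Q**2) + 1) = -7 + P*(-4 + 2*Q**2))
(12365 + 14277)/(4485 + p(18, -118)) = (12365 + 14277)/(4485 + (-7 - 118 - 118*(-5 + 2*18**2))) = 26642/(4485 + (-7 - 118 - 118*(-5 + 2*324))) = 26642/(4485 + (-7 - 118 - 118*(-5 + 648))) = 26642/(4485 + (-7 - 118 - 118*643)) = 26642/(4485 + (-7 - 118 - 75874)) = 26642/(4485 - 75999) = 26642/(-71514) = 26642*(-1/71514) = -13321/35757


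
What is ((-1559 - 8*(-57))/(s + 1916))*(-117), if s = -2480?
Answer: -43017/188 ≈ -228.81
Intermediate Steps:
((-1559 - 8*(-57))/(s + 1916))*(-117) = ((-1559 - 8*(-57))/(-2480 + 1916))*(-117) = ((-1559 + 456)/(-564))*(-117) = -1103*(-1/564)*(-117) = (1103/564)*(-117) = -43017/188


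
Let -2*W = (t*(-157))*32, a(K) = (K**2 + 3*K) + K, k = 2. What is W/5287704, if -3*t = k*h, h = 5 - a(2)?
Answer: 4396/1982889 ≈ 0.0022170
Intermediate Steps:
a(K) = K**2 + 4*K
h = -7 (h = 5 - 2*(4 + 2) = 5 - 2*6 = 5 - 1*12 = 5 - 12 = -7)
t = 14/3 (t = -2*(-7)/3 = -1/3*(-14) = 14/3 ≈ 4.6667)
W = 35168/3 (W = -(14/3)*(-157)*32/2 = -(-1099)*32/3 = -1/2*(-70336/3) = 35168/3 ≈ 11723.)
W/5287704 = (35168/3)/5287704 = (35168/3)*(1/5287704) = 4396/1982889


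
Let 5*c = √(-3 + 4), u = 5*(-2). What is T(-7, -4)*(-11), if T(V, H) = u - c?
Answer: 561/5 ≈ 112.20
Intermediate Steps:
u = -10
c = ⅕ (c = √(-3 + 4)/5 = √1/5 = (⅕)*1 = ⅕ ≈ 0.20000)
T(V, H) = -51/5 (T(V, H) = -10 - 1*⅕ = -10 - ⅕ = -51/5)
T(-7, -4)*(-11) = -51/5*(-11) = 561/5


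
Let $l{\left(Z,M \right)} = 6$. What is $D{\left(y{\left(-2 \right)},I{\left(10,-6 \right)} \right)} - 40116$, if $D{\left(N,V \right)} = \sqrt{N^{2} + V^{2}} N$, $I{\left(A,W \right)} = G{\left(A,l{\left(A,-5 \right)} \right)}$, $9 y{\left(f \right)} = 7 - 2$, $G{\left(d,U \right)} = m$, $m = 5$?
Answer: $-40116 + \frac{25 \sqrt{82}}{81} \approx -40113.0$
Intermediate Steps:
$G{\left(d,U \right)} = 5$
$y{\left(f \right)} = \frac{5}{9}$ ($y{\left(f \right)} = \frac{7 - 2}{9} = \frac{1}{9} \cdot 5 = \frac{5}{9}$)
$I{\left(A,W \right)} = 5$
$D{\left(N,V \right)} = N \sqrt{N^{2} + V^{2}}$
$D{\left(y{\left(-2 \right)},I{\left(10,-6 \right)} \right)} - 40116 = \frac{5 \sqrt{\left(\frac{5}{9}\right)^{2} + 5^{2}}}{9} - 40116 = \frac{5 \sqrt{\frac{25}{81} + 25}}{9} - 40116 = \frac{5 \sqrt{\frac{2050}{81}}}{9} - 40116 = \frac{5 \frac{5 \sqrt{82}}{9}}{9} - 40116 = \frac{25 \sqrt{82}}{81} - 40116 = -40116 + \frac{25 \sqrt{82}}{81}$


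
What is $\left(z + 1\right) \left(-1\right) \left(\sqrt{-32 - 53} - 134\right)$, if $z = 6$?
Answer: $938 - 7 i \sqrt{85} \approx 938.0 - 64.537 i$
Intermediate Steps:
$\left(z + 1\right) \left(-1\right) \left(\sqrt{-32 - 53} - 134\right) = \left(6 + 1\right) \left(-1\right) \left(\sqrt{-32 - 53} - 134\right) = 7 \left(-1\right) \left(\sqrt{-85} - 134\right) = - 7 \left(i \sqrt{85} - 134\right) = - 7 \left(-134 + i \sqrt{85}\right) = 938 - 7 i \sqrt{85}$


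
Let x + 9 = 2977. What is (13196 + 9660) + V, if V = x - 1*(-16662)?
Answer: 42486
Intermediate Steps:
x = 2968 (x = -9 + 2977 = 2968)
V = 19630 (V = 2968 - 1*(-16662) = 2968 + 16662 = 19630)
(13196 + 9660) + V = (13196 + 9660) + 19630 = 22856 + 19630 = 42486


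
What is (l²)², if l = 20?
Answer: 160000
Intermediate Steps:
(l²)² = (20²)² = 400² = 160000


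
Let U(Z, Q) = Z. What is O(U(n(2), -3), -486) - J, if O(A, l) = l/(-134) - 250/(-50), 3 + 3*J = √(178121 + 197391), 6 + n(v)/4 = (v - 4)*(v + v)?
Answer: 645/67 - 2*√93878/3 ≈ -194.64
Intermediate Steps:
n(v) = -24 + 8*v*(-4 + v) (n(v) = -24 + 4*((v - 4)*(v + v)) = -24 + 4*((-4 + v)*(2*v)) = -24 + 4*(2*v*(-4 + v)) = -24 + 8*v*(-4 + v))
J = -1 + 2*√93878/3 (J = -1 + √(178121 + 197391)/3 = -1 + √375512/3 = -1 + (2*√93878)/3 = -1 + 2*√93878/3 ≈ 203.26)
O(A, l) = 5 - l/134 (O(A, l) = l*(-1/134) - 250*(-1/50) = -l/134 + 5 = 5 - l/134)
O(U(n(2), -3), -486) - J = (5 - 1/134*(-486)) - (-1 + 2*√93878/3) = (5 + 243/67) + (1 - 2*√93878/3) = 578/67 + (1 - 2*√93878/3) = 645/67 - 2*√93878/3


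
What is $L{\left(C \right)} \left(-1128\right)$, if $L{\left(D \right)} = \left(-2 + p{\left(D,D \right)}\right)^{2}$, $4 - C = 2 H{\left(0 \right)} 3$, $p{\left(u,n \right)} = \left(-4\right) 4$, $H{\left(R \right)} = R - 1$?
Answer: $-365472$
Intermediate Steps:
$H{\left(R \right)} = -1 + R$
$p{\left(u,n \right)} = -16$
$C = 10$ ($C = 4 - 2 \left(-1 + 0\right) 3 = 4 - 2 \left(-1\right) 3 = 4 - \left(-2\right) 3 = 4 - -6 = 4 + 6 = 10$)
$L{\left(D \right)} = 324$ ($L{\left(D \right)} = \left(-2 - 16\right)^{2} = \left(-18\right)^{2} = 324$)
$L{\left(C \right)} \left(-1128\right) = 324 \left(-1128\right) = -365472$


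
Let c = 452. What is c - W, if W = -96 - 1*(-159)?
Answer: 389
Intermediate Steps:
W = 63 (W = -96 + 159 = 63)
c - W = 452 - 1*63 = 452 - 63 = 389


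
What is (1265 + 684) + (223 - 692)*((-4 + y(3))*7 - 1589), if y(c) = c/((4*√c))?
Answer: 760322 - 3283*√3/4 ≈ 7.5890e+5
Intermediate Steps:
y(c) = √c/4 (y(c) = c*(1/(4*√c)) = √c/4)
(1265 + 684) + (223 - 692)*((-4 + y(3))*7 - 1589) = (1265 + 684) + (223 - 692)*((-4 + √3/4)*7 - 1589) = 1949 - 469*((-28 + 7*√3/4) - 1589) = 1949 - 469*(-1617 + 7*√3/4) = 1949 + (758373 - 3283*√3/4) = 760322 - 3283*√3/4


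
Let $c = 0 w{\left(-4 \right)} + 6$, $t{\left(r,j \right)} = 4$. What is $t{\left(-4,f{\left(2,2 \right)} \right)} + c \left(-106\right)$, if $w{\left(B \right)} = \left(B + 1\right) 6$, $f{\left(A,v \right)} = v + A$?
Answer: $-632$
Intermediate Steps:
$f{\left(A,v \right)} = A + v$
$w{\left(B \right)} = 6 + 6 B$ ($w{\left(B \right)} = \left(1 + B\right) 6 = 6 + 6 B$)
$c = 6$ ($c = 0 \left(6 + 6 \left(-4\right)\right) + 6 = 0 \left(6 - 24\right) + 6 = 0 \left(-18\right) + 6 = 0 + 6 = 6$)
$t{\left(-4,f{\left(2,2 \right)} \right)} + c \left(-106\right) = 4 + 6 \left(-106\right) = 4 - 636 = -632$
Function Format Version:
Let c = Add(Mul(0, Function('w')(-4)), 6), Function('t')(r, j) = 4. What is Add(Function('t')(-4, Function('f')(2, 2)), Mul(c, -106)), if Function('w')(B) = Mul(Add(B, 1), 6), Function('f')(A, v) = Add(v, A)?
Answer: -632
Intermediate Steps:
Function('f')(A, v) = Add(A, v)
Function('w')(B) = Add(6, Mul(6, B)) (Function('w')(B) = Mul(Add(1, B), 6) = Add(6, Mul(6, B)))
c = 6 (c = Add(Mul(0, Add(6, Mul(6, -4))), 6) = Add(Mul(0, Add(6, -24)), 6) = Add(Mul(0, -18), 6) = Add(0, 6) = 6)
Add(Function('t')(-4, Function('f')(2, 2)), Mul(c, -106)) = Add(4, Mul(6, -106)) = Add(4, -636) = -632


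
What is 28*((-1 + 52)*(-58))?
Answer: -82824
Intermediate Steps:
28*((-1 + 52)*(-58)) = 28*(51*(-58)) = 28*(-2958) = -82824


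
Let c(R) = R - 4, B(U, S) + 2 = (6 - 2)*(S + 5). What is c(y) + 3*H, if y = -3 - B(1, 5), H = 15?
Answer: 0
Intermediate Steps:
B(U, S) = 18 + 4*S (B(U, S) = -2 + (6 - 2)*(S + 5) = -2 + 4*(5 + S) = -2 + (20 + 4*S) = 18 + 4*S)
y = -41 (y = -3 - (18 + 4*5) = -3 - (18 + 20) = -3 - 1*38 = -3 - 38 = -41)
c(R) = -4 + R
c(y) + 3*H = (-4 - 41) + 3*15 = -45 + 45 = 0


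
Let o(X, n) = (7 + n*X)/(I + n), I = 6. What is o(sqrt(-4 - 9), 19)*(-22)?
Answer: -154/25 - 418*I*sqrt(13)/25 ≈ -6.16 - 60.285*I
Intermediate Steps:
o(X, n) = (7 + X*n)/(6 + n) (o(X, n) = (7 + n*X)/(6 + n) = (7 + X*n)/(6 + n))
o(sqrt(-4 - 9), 19)*(-22) = ((7 + sqrt(-4 - 9)*19)/(6 + 19))*(-22) = ((7 + sqrt(-13)*19)/25)*(-22) = ((7 + (I*sqrt(13))*19)/25)*(-22) = ((7 + 19*I*sqrt(13))/25)*(-22) = (7/25 + 19*I*sqrt(13)/25)*(-22) = -154/25 - 418*I*sqrt(13)/25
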